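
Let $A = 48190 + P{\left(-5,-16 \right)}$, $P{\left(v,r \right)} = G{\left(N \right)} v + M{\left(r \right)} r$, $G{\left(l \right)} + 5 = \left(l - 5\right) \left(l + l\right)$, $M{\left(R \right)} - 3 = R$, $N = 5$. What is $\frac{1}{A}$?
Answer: $\frac{1}{48423} \approx 2.0651 \cdot 10^{-5}$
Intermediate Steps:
$M{\left(R \right)} = 3 + R$
$G{\left(l \right)} = -5 + 2 l \left(-5 + l\right)$ ($G{\left(l \right)} = -5 + \left(l - 5\right) \left(l + l\right) = -5 + \left(-5 + l\right) 2 l = -5 + 2 l \left(-5 + l\right)$)
$P{\left(v,r \right)} = - 5 v + r \left(3 + r\right)$ ($P{\left(v,r \right)} = \left(-5 - 50 + 2 \cdot 5^{2}\right) v + \left(3 + r\right) r = \left(-5 - 50 + 2 \cdot 25\right) v + r \left(3 + r\right) = \left(-5 - 50 + 50\right) v + r \left(3 + r\right) = - 5 v + r \left(3 + r\right)$)
$A = 48423$ ($A = 48190 - \left(-25 + 16 \left(3 - 16\right)\right) = 48190 + \left(25 - -208\right) = 48190 + \left(25 + 208\right) = 48190 + 233 = 48423$)
$\frac{1}{A} = \frac{1}{48423}$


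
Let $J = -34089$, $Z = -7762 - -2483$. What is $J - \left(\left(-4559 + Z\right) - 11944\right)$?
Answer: $-12307$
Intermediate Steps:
$Z = -5279$ ($Z = -7762 + 2483 = -5279$)
$J - \left(\left(-4559 + Z\right) - 11944\right) = -34089 - \left(\left(-4559 - 5279\right) - 11944\right) = -34089 - \left(-9838 - 11944\right) = -34089 - -21782 = -34089 + 21782 = -12307$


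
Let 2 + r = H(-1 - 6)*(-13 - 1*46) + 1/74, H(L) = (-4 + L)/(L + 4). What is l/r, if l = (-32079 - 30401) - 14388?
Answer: 17064696/48467 ≈ 352.09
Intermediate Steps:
H(L) = (-4 + L)/(4 + L)
l = -76868 (l = -62480 - 14388 = -76868)
r = -48467/222 (r = -2 + (((-4 + (-1 - 6))/(4 + (-1 - 6)))*(-13 - 1*46) + 1/74) = -2 + (((-4 - 7)/(4 - 7))*(-13 - 46) + 1/74) = -2 + ((-11/(-3))*(-59) + 1/74) = -2 + (-1/3*(-11)*(-59) + 1/74) = -2 + ((11/3)*(-59) + 1/74) = -2 + (-649/3 + 1/74) = -2 - 48023/222 = -48467/222 ≈ -218.32)
l/r = -76868/(-48467/222) = -76868*(-222/48467) = 17064696/48467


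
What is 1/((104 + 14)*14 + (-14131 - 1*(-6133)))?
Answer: -1/6346 ≈ -0.00015758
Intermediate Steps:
1/((104 + 14)*14 + (-14131 - 1*(-6133))) = 1/(118*14 + (-14131 + 6133)) = 1/(1652 - 7998) = 1/(-6346) = -1/6346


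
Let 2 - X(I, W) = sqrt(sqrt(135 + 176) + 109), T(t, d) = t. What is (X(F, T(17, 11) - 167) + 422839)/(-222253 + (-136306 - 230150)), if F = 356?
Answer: -422841/588709 + sqrt(109 + sqrt(311))/588709 ≈ -0.71823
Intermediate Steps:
X(I, W) = 2 - sqrt(109 + sqrt(311)) (X(I, W) = 2 - sqrt(sqrt(135 + 176) + 109) = 2 - sqrt(sqrt(311) + 109) = 2 - sqrt(109 + sqrt(311)))
(X(F, T(17, 11) - 167) + 422839)/(-222253 + (-136306 - 230150)) = ((2 - sqrt(109 + sqrt(311))) + 422839)/(-222253 + (-136306 - 230150)) = (422841 - sqrt(109 + sqrt(311)))/(-222253 - 366456) = (422841 - sqrt(109 + sqrt(311)))/(-588709) = (422841 - sqrt(109 + sqrt(311)))*(-1/588709) = -422841/588709 + sqrt(109 + sqrt(311))/588709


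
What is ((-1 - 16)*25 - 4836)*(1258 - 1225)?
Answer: -173613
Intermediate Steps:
((-1 - 16)*25 - 4836)*(1258 - 1225) = (-17*25 - 4836)*33 = (-425 - 4836)*33 = -5261*33 = -173613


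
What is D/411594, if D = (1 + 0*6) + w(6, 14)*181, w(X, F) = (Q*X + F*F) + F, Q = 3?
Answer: 41269/411594 ≈ 0.10027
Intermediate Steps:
w(X, F) = F + F² + 3*X (w(X, F) = (3*X + F*F) + F = (3*X + F²) + F = (F² + 3*X) + F = F + F² + 3*X)
D = 41269 (D = (1 + 0*6) + (14 + 14² + 3*6)*181 = (1 + 0) + (14 + 196 + 18)*181 = 1 + 228*181 = 1 + 41268 = 41269)
D/411594 = 41269/411594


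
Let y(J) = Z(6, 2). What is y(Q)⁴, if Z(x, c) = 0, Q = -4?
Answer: 0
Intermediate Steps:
y(J) = 0
y(Q)⁴ = 0⁴ = 0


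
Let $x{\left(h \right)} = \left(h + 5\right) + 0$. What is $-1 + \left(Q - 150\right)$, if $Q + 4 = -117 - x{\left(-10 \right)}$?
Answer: $-267$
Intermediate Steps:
$x{\left(h \right)} = 5 + h$ ($x{\left(h \right)} = \left(5 + h\right) + 0 = 5 + h$)
$Q = -116$ ($Q = -4 - 112 = -116$)
$-1 + \left(Q - 150\right) = -1 - 266 = -267$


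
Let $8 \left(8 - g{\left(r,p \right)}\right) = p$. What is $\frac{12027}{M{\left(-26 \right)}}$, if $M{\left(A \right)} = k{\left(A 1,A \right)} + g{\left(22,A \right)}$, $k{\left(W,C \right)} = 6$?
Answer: $\frac{16036}{23} \approx 697.22$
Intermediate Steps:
$g{\left(r,p \right)} = 8 - \frac{p}{8}$
$M{\left(A \right)} = 14 - \frac{A}{8}$ ($M{\left(A \right)} = 6 - \left(-8 + \frac{A}{8}\right) = 14 - \frac{A}{8}$)
$\frac{12027}{M{\left(-26 \right)}} = \frac{12027}{14 - - \frac{13}{4}} = \frac{12027}{14 + \frac{13}{4}} = \frac{12027}{\frac{69}{4}} = 12027 \cdot \frac{4}{69} = \frac{16036}{23}$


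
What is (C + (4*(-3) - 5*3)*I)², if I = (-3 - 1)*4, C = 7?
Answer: 192721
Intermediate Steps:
I = -16 (I = -4*4 = -16)
(C + (4*(-3) - 5*3)*I)² = (7 + (4*(-3) - 5*3)*(-16))² = (7 + (-12 - 15)*(-16))² = (7 - 27*(-16))² = (7 + 432)² = 439² = 192721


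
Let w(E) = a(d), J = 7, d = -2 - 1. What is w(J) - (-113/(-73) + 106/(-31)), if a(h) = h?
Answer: -2554/2263 ≈ -1.1286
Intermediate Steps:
d = -3
w(E) = -3
w(J) - (-113/(-73) + 106/(-31)) = -3 - (-113/(-73) + 106/(-31)) = -3 - (-113*(-1/73) + 106*(-1/31)) = -3 - (113/73 - 106/31) = -3 - 1*(-4235/2263) = -3 + 4235/2263 = -2554/2263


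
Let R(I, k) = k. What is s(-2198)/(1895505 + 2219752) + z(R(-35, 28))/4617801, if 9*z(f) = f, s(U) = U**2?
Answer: 200785963188832/171030941008713 ≈ 1.1740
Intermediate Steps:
z(f) = f/9
s(-2198)/(1895505 + 2219752) + z(R(-35, 28))/4617801 = (-2198)**2/(1895505 + 2219752) + ((1/9)*28)/4617801 = 4831204/4115257 + (28/9)*(1/4617801) = 4831204*(1/4115257) + 28/41560209 = 4831204/4115257 + 28/41560209 = 200785963188832/171030941008713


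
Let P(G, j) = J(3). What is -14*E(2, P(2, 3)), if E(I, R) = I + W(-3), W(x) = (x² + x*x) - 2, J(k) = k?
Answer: -252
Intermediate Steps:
P(G, j) = 3
W(x) = -2 + 2*x² (W(x) = (x² + x²) - 2 = 2*x² - 2 = -2 + 2*x²)
E(I, R) = 16 + I (E(I, R) = I + (-2 + 2*(-3)²) = I + (-2 + 2*9) = I + (-2 + 18) = I + 16 = 16 + I)
-14*E(2, P(2, 3)) = -14*(16 + 2) = -14*18 = -252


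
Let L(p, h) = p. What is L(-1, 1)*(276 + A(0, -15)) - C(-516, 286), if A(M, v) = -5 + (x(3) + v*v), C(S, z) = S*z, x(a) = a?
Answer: 147077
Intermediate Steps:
A(M, v) = -2 + v**2 (A(M, v) = -5 + (3 + v*v) = -5 + (3 + v**2) = -2 + v**2)
L(-1, 1)*(276 + A(0, -15)) - C(-516, 286) = -(276 + (-2 + (-15)**2)) - (-516)*286 = -(276 + (-2 + 225)) - 1*(-147576) = -(276 + 223) + 147576 = -1*499 + 147576 = -499 + 147576 = 147077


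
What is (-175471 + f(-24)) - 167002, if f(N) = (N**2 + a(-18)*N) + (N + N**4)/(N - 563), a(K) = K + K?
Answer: -200518123/587 ≈ -3.4160e+5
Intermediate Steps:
a(K) = 2*K
f(N) = N**2 - 36*N + (N + N**4)/(-563 + N) (f(N) = (N**2 + (2*(-18))*N) + (N + N**4)/(N - 563) = (N**2 - 36*N) + (N + N**4)/(-563 + N) = N**2 - 36*N + (N + N**4)/(-563 + N))
(-175471 + f(-24)) - 167002 = (-175471 - 24*(20269 + (-24)**2 + (-24)**3 - 599*(-24))/(-563 - 24)) - 167002 = (-175471 - 24*(20269 + 576 - 13824 + 14376)/(-587)) - 167002 = (-175471 - 24*(-1/587)*21397) - 167002 = (-175471 + 513528/587) - 167002 = -102487949/587 - 167002 = -200518123/587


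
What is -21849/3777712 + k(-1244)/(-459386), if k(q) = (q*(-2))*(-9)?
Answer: 37276701195/867714002416 ≈ 0.042960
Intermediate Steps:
k(q) = 18*q (k(q) = -2*q*(-9) = 18*q)
-21849/3777712 + k(-1244)/(-459386) = -21849/3777712 + (18*(-1244))/(-459386) = -21849*1/3777712 - 22392*(-1/459386) = -21849/3777712 + 11196/229693 = 37276701195/867714002416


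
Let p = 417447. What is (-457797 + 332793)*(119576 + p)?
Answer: -67130023092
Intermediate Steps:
(-457797 + 332793)*(119576 + p) = (-457797 + 332793)*(119576 + 417447) = -125004*537023 = -67130023092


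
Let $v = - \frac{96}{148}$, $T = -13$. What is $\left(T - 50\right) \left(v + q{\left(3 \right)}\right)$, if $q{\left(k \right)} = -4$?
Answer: $\frac{10836}{37} \approx 292.86$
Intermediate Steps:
$v = - \frac{24}{37}$ ($v = \left(-96\right) \frac{1}{148} = - \frac{24}{37} \approx -0.64865$)
$\left(T - 50\right) \left(v + q{\left(3 \right)}\right) = \left(-13 - 50\right) \left(- \frac{24}{37} - 4\right) = \left(-13 - 50\right) \left(- \frac{172}{37}\right) = \left(-63\right) \left(- \frac{172}{37}\right) = \frac{10836}{37}$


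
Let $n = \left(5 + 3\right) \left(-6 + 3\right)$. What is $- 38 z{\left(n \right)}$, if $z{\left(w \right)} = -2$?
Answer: $76$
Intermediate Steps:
$n = -24$ ($n = 8 \left(-3\right) = -24$)
$- 38 z{\left(n \right)} = \left(-38\right) \left(-2\right) = 76$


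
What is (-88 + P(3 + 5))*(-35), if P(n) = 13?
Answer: 2625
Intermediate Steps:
(-88 + P(3 + 5))*(-35) = (-88 + 13)*(-35) = -75*(-35) = 2625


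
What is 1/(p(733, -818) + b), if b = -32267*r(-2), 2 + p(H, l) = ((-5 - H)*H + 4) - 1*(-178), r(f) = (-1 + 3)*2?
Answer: -1/669842 ≈ -1.4929e-6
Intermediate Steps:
r(f) = 4 (r(f) = 2*2 = 4)
p(H, l) = 180 + H*(-5 - H) (p(H, l) = -2 + (((-5 - H)*H + 4) - 1*(-178)) = -2 + ((H*(-5 - H) + 4) + 178) = -2 + ((4 + H*(-5 - H)) + 178) = -2 + (182 + H*(-5 - H)) = 180 + H*(-5 - H))
b = -129068 (b = -32267*4 = -129068)
1/(p(733, -818) + b) = 1/((180 - 1*733² - 5*733) - 129068) = 1/((180 - 1*537289 - 3665) - 129068) = 1/((180 - 537289 - 3665) - 129068) = 1/(-540774 - 129068) = 1/(-669842) = -1/669842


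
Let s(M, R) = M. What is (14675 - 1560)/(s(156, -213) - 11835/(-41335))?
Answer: 108421705/1292019 ≈ 83.917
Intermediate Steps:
(14675 - 1560)/(s(156, -213) - 11835/(-41335)) = (14675 - 1560)/(156 - 11835/(-41335)) = 13115/(156 - 11835*(-1/41335)) = 13115/(156 + 2367/8267) = 13115/(1292019/8267) = 13115*(8267/1292019) = 108421705/1292019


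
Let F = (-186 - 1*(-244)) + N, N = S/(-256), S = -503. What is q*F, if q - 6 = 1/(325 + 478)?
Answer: 73976469/205568 ≈ 359.86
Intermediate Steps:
N = 503/256 (N = -503/(-256) = -503*(-1/256) = 503/256 ≈ 1.9648)
F = 15351/256 (F = (-186 - 1*(-244)) + 503/256 = (-186 + 244) + 503/256 = 58 + 503/256 = 15351/256 ≈ 59.965)
q = 4819/803 (q = 6 + 1/(325 + 478) = 6 + 1/803 = 4819/803 ≈ 6.0012)
q*F = (4819/803)*(15351/256) = 73976469/205568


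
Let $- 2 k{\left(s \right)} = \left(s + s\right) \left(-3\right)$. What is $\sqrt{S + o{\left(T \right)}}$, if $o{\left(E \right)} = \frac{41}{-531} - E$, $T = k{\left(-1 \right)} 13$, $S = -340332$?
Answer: $\frac{2 i \sqrt{2665260454}}{177} \approx 583.35 i$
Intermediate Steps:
$k{\left(s \right)} = 3 s$ ($k{\left(s \right)} = - \frac{\left(s + s\right) \left(-3\right)}{2} = - \frac{2 s \left(-3\right)}{2} = - \frac{\left(-6\right) s}{2} = 3 s$)
$T = -39$ ($T = 3 \left(-1\right) 13 = \left(-3\right) 13 = -39$)
$o{\left(E \right)} = - \frac{41}{531} - E$ ($o{\left(E \right)} = 41 \left(- \frac{1}{531}\right) - E = - \frac{41}{531} - E$)
$\sqrt{S + o{\left(T \right)}} = \sqrt{-340332 - - \frac{20668}{531}} = \sqrt{-340332 + \left(- \frac{41}{531} + 39\right)} = \sqrt{-340332 + \frac{20668}{531}} = \sqrt{- \frac{180695624}{531}} = \frac{2 i \sqrt{2665260454}}{177}$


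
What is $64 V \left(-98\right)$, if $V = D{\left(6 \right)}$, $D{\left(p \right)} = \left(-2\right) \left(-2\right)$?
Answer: $-25088$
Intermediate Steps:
$D{\left(p \right)} = 4$
$V = 4$
$64 V \left(-98\right) = 64 \cdot 4 \left(-98\right) = 256 \left(-98\right) = -25088$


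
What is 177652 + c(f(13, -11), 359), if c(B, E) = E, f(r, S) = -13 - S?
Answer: 178011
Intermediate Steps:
177652 + c(f(13, -11), 359) = 177652 + 359 = 178011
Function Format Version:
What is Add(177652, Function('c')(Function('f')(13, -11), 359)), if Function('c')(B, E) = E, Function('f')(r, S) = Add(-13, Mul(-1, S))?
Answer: 178011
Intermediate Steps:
Add(177652, Function('c')(Function('f')(13, -11), 359)) = Add(177652, 359) = 178011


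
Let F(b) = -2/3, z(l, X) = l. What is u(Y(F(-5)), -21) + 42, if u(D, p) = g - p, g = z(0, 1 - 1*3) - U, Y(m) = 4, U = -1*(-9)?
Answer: 54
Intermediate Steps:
U = 9
F(b) = -⅔ (F(b) = -2*⅓ = -⅔)
g = -9 (g = 0 - 1*9 = 0 - 9 = -9)
u(D, p) = -9 - p
u(Y(F(-5)), -21) + 42 = (-9 - 1*(-21)) + 42 = (-9 + 21) + 42 = 12 + 42 = 54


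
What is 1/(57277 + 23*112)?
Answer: 1/59853 ≈ 1.6708e-5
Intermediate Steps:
1/(57277 + 23*112) = 1/(57277 + 2576) = 1/59853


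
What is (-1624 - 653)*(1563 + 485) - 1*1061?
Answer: -4664357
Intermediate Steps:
(-1624 - 653)*(1563 + 485) - 1*1061 = -2277*2048 - 1061 = -4663296 - 1061 = -4664357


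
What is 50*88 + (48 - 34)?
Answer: 4414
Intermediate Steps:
50*88 + (48 - 34) = 4400 + 14 = 4414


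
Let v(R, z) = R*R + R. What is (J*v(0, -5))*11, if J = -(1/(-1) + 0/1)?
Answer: 0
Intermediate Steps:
v(R, z) = R + R**2 (v(R, z) = R**2 + R = R + R**2)
J = 1 (J = -(1*(-1) + 0*1) = -(-1 + 0) = -1*(-1) = 1)
(J*v(0, -5))*11 = (1*(0*(1 + 0)))*11 = (1*(0*1))*11 = (1*0)*11 = 0*11 = 0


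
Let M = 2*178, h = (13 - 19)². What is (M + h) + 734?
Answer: 1126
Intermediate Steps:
h = 36 (h = (-6)² = 36)
M = 356
(M + h) + 734 = (356 + 36) + 734 = 392 + 734 = 1126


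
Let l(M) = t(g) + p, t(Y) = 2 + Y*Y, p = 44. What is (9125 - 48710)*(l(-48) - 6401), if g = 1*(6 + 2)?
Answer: 249029235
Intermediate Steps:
g = 8 (g = 1*8 = 8)
t(Y) = 2 + Y**2
l(M) = 110 (l(M) = (2 + 8**2) + 44 = (2 + 64) + 44 = 66 + 44 = 110)
(9125 - 48710)*(l(-48) - 6401) = (9125 - 48710)*(110 - 6401) = -39585*(-6291) = 249029235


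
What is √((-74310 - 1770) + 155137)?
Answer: √79057 ≈ 281.17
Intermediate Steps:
√((-74310 - 1770) + 155137) = √(-76080 + 155137) = √79057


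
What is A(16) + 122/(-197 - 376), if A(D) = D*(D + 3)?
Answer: 174070/573 ≈ 303.79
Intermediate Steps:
A(D) = D*(3 + D)
A(16) + 122/(-197 - 376) = 16*(3 + 16) + 122/(-197 - 376) = 16*19 + 122/(-573) = 304 + 122*(-1/573) = 304 - 122/573 = 174070/573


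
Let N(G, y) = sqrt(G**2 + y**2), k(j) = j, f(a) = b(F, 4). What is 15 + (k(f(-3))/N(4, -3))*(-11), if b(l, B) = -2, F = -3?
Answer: 97/5 ≈ 19.400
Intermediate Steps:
f(a) = -2
15 + (k(f(-3))/N(4, -3))*(-11) = 15 - 2/sqrt(4**2 + (-3)**2)*(-11) = 15 - 2/sqrt(16 + 9)*(-11) = 15 - 2/(sqrt(25))*(-11) = 15 - 2/5*(-11) = 15 + 22/5 = 97/5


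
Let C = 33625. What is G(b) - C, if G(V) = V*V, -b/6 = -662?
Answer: 15743159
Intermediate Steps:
b = 3972 (b = -6*(-662) = 3972)
G(V) = V²
G(b) - C = 3972² - 1*33625 = 15776784 - 33625 = 15743159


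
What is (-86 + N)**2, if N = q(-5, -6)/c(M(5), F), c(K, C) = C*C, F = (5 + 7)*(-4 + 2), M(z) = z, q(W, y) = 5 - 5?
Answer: 7396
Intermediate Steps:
q(W, y) = 0
F = -24 (F = 12*(-2) = -24)
c(K, C) = C**2
N = 0 (N = 0/((-24)**2) = 0/576 = 0*(1/576) = 0)
(-86 + N)**2 = (-86 + 0)**2 = (-86)**2 = 7396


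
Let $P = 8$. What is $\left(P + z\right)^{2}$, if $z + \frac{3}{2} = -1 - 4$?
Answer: $\frac{9}{4} \approx 2.25$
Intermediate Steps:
$z = - \frac{13}{2}$ ($z = - \frac{3}{2} - 5 = - \frac{13}{2} \approx -6.5$)
$\left(P + z\right)^{2} = \left(8 - \frac{13}{2}\right)^{2} = \left(\frac{3}{2}\right)^{2} = \frac{9}{4}$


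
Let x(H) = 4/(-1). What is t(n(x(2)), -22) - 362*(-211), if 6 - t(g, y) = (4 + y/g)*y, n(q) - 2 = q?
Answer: 76718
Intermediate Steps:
x(H) = -4 (x(H) = 4*(-1) = -4)
n(q) = 2 + q
t(g, y) = 6 - y*(4 + y/g) (t(g, y) = 6 - (4 + y/g)*y = 6 - y*(4 + y/g))
t(n(x(2)), -22) - 362*(-211) = (6 - 4*(-22) - 1*(-22)²/(2 - 4)) - 362*(-211) = (6 + 88 - 1*484/(-2)) + 76382 = (6 + 88 - 1*(-½)*484) + 76382 = (6 + 88 + 242) + 76382 = 336 + 76382 = 76718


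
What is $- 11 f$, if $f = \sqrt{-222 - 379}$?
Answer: $- 11 i \sqrt{601} \approx - 269.67 i$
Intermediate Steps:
$f = i \sqrt{601}$ ($f = \sqrt{-601} = i \sqrt{601} \approx 24.515 i$)
$- 11 f = - 11 i \sqrt{601}$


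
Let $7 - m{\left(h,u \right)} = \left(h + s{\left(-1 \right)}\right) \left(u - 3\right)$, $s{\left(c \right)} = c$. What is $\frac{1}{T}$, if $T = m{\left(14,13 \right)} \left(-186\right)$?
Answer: $\frac{1}{22878} \approx 4.371 \cdot 10^{-5}$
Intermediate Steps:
$m{\left(h,u \right)} = 7 - \left(-1 + h\right) \left(-3 + u\right)$ ($m{\left(h,u \right)} = 7 - \left(h - 1\right) \left(u - 3\right) = 7 - \left(-1 + h\right) \left(-3 + u\right)$)
$T = 22878$ ($T = \left(4 + 13 + 3 \cdot 14 - 14 \cdot 13\right) \left(-186\right) = \left(4 + 13 + 42 - 182\right) \left(-186\right) = \left(-123\right) \left(-186\right) = 22878$)
$\frac{1}{T} = \frac{1}{22878}$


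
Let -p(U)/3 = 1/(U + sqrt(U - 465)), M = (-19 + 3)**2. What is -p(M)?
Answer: 256/21915 - I*sqrt(209)/21915 ≈ 0.011681 - 0.00065968*I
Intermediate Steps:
M = 256 (M = (-16)**2 = 256)
p(U) = -3/(U + sqrt(-465 + U)) (p(U) = -3/(U + sqrt(U - 465)) = -3/(U + sqrt(-465 + U)))
-p(M) = -(-3)/(256 + sqrt(-465 + 256)) = -(-3)/(256 + sqrt(-209)) = -(-3)/(256 + I*sqrt(209)) = 3/(256 + I*sqrt(209))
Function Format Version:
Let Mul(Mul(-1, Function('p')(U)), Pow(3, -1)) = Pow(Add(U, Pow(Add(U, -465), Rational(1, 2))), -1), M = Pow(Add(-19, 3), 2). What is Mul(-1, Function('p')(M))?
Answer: Add(Rational(256, 21915), Mul(Rational(-1, 21915), I, Pow(209, Rational(1, 2)))) ≈ Add(0.011681, Mul(-0.00065968, I))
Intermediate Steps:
M = 256 (M = Pow(-16, 2) = 256)
Function('p')(U) = Mul(-3, Pow(Add(U, Pow(Add(-465, U), Rational(1, 2))), -1)) (Function('p')(U) = Mul(-3, Pow(Add(U, Pow(Add(U, -465), Rational(1, 2))), -1)) = Mul(-3, Pow(Add(U, Pow(Add(-465, U), Rational(1, 2))), -1)))
Mul(-1, Function('p')(M)) = Mul(-1, Mul(-3, Pow(Add(256, Pow(Add(-465, 256), Rational(1, 2))), -1))) = Mul(-1, Mul(-3, Pow(Add(256, Pow(-209, Rational(1, 2))), -1))) = Mul(-1, Mul(-3, Pow(Add(256, Mul(I, Pow(209, Rational(1, 2)))), -1))) = Mul(3, Pow(Add(256, Mul(I, Pow(209, Rational(1, 2)))), -1))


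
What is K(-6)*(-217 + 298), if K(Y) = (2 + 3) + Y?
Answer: -81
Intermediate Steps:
K(Y) = 5 + Y
K(-6)*(-217 + 298) = (5 - 6)*(-217 + 298) = -1*81 = -81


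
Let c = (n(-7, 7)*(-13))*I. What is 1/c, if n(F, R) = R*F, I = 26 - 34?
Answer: -1/5096 ≈ -0.00019623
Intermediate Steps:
I = -8
n(F, R) = F*R
c = -5096 (c = (-7*7*(-13))*(-8) = -49*(-13)*(-8) = 637*(-8) = -5096)
1/c = 1/(-5096) = -1/5096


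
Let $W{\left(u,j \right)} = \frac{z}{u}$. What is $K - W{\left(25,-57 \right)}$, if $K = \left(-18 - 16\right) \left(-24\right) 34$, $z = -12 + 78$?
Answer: $\frac{693534}{25} \approx 27741.0$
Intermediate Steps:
$z = 66$
$W{\left(u,j \right)} = \frac{66}{u}$
$K = 27744$ ($K = \left(-18 - 16\right) \left(-24\right) 34 = \left(-34\right) \left(-24\right) 34 = 816 \cdot 34 = 27744$)
$K - W{\left(25,-57 \right)} = 27744 - \frac{66}{25} = \frac{693534}{25}$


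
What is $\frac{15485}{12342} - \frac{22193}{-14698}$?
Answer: $\frac{125376134}{45350679} \approx 2.7646$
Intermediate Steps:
$\frac{15485}{12342} - \frac{22193}{-14698} = 15485 \cdot \frac{1}{12342} - - \frac{22193}{14698} = \frac{15485}{12342} + \frac{22193}{14698} = \frac{125376134}{45350679}$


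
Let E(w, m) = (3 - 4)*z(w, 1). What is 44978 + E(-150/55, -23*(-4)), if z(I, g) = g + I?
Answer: 494777/11 ≈ 44980.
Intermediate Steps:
z(I, g) = I + g
E(w, m) = -1 - w (E(w, m) = (3 - 4)*(w + 1) = -(1 + w) = -1 - w)
44978 + E(-150/55, -23*(-4)) = 44978 + (-1 - (-150)/55) = 44978 + (-1 - 1*(-30/11)) = 44978 + (-1 + 30/11) = 44978 + 19/11 = 494777/11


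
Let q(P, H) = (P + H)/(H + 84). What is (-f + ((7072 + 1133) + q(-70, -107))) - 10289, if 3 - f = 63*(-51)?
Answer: -121723/23 ≈ -5292.3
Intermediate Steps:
q(P, H) = (H + P)/(84 + H)
f = 3216 (f = 3 - 63*(-51) = 3 - 1*(-3213) = 3 + 3213 = 3216)
(-f + ((7072 + 1133) + q(-70, -107))) - 10289 = (-1*3216 + ((7072 + 1133) + (-107 - 70)/(84 - 107))) - 10289 = (-3216 + (8205 - 177/(-23))) - 10289 = (-3216 + (8205 - 1/23*(-177))) - 10289 = (-3216 + (8205 + 177/23)) - 10289 = (-3216 + 188892/23) - 10289 = 114924/23 - 10289 = -121723/23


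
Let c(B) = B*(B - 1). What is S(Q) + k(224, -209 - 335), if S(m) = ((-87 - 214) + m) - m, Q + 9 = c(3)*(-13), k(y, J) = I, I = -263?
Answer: -564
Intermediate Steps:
c(B) = B*(-1 + B)
k(y, J) = -263
Q = -87 (Q = -9 + (3*(-1 + 3))*(-13) = -9 + (3*2)*(-13) = -9 + 6*(-13) = -9 - 78 = -87)
S(m) = -301 (S(m) = (-301 + m) - m = -301)
S(Q) + k(224, -209 - 335) = -301 - 263 = -564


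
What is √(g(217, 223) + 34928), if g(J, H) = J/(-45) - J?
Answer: √7808890/15 ≈ 186.30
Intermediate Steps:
g(J, H) = -46*J/45 (g(J, H) = J*(-1/45) - J = -J/45 - J = -46*J/45)
√(g(217, 223) + 34928) = √(-46/45*217 + 34928) = √(-9982/45 + 34928) = √(1561778/45) = √7808890/15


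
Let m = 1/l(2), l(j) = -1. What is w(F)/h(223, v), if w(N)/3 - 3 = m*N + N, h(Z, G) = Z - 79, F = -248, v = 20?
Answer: 1/16 ≈ 0.062500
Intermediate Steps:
h(Z, G) = -79 + Z
m = -1 (m = 1/(-1) = -1)
w(N) = 9 (w(N) = 9 + 3*(-N + N) = 9 + 3*0 = 9 + 0 = 9)
w(F)/h(223, v) = 9/(-79 + 223) = 9/144 = 9*(1/144) = 1/16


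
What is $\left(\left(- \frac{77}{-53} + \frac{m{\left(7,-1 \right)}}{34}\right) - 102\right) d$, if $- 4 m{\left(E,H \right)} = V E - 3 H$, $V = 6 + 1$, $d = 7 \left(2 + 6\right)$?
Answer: $- \frac{5092500}{901} \approx -5652.1$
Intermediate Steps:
$d = 56$ ($d = 7 \cdot 8 = 56$)
$V = 7$
$m{\left(E,H \right)} = - \frac{7 E}{4} + \frac{3 H}{4}$ ($m{\left(E,H \right)} = - \frac{7 E - 3 H}{4} = - \frac{- 3 H + 7 E}{4} = - \frac{7 E}{4} + \frac{3 H}{4}$)
$\left(\left(- \frac{77}{-53} + \frac{m{\left(7,-1 \right)}}{34}\right) - 102\right) d = \left(\left(- \frac{77}{-53} + \frac{\left(- \frac{7}{4}\right) 7 + \frac{3}{4} \left(-1\right)}{34}\right) - 102\right) 56 = \left(\left(\left(-77\right) \left(- \frac{1}{53}\right) + \left(- \frac{49}{4} - \frac{3}{4}\right) \frac{1}{34}\right) - 102\right) 56 = \left(\left(\frac{77}{53} - \frac{13}{34}\right) - 102\right) 56 = \left(\frac{1929}{1802} - 102\right) 56 = \left(- \frac{181875}{1802}\right) 56 = - \frac{5092500}{901}$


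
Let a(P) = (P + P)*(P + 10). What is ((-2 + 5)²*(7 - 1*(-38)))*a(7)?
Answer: 96390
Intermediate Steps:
a(P) = 2*P*(10 + P) (a(P) = (2*P)*(10 + P) = 2*P*(10 + P))
((-2 + 5)²*(7 - 1*(-38)))*a(7) = ((-2 + 5)²*(7 - 1*(-38)))*(2*7*(10 + 7)) = (3²*(7 + 38))*(2*7*17) = (9*45)*238 = 405*238 = 96390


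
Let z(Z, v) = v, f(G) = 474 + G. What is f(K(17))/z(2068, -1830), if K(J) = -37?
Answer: -437/1830 ≈ -0.23880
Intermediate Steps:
f(K(17))/z(2068, -1830) = (474 - 37)/(-1830) = 437*(-1/1830) = -437/1830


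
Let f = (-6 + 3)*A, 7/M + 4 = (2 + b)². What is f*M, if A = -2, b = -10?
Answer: 7/10 ≈ 0.70000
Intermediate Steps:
M = 7/60 (M = 7/(-4 + (2 - 10)²) = 7/(-4 + (-8)²) = 7/(-4 + 64) = 7/60 ≈ 0.11667)
f = 6 (f = (-6 + 3)*(-2) = -3*(-2) = 6)
f*M = 6*(7/60) = 7/10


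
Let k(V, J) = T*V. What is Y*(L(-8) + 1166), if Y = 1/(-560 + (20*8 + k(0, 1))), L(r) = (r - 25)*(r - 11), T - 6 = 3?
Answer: -1793/400 ≈ -4.4825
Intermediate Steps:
T = 9 (T = 6 + 3 = 9)
k(V, J) = 9*V
L(r) = (-25 + r)*(-11 + r)
Y = -1/400 (Y = 1/(-560 + (20*8 + 9*0)) = 1/(-560 + (160 + 0)) = 1/(-560 + 160) = 1/(-400) = -1/400 ≈ -0.0025000)
Y*(L(-8) + 1166) = -((275 + (-8)**2 - 36*(-8)) + 1166)/400 = -((275 + 64 + 288) + 1166)/400 = -(627 + 1166)/400 = -1/400*1793 = -1793/400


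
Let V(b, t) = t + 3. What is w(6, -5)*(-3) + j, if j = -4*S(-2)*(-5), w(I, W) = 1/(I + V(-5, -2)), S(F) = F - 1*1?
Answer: -423/7 ≈ -60.429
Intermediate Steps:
S(F) = -1 + F (S(F) = F - 1 = -1 + F)
V(b, t) = 3 + t
w(I, W) = 1/(1 + I) (w(I, W) = 1/(I + (3 - 2)) = 1/(I + 1) = 1/(1 + I))
j = -60 (j = -4*(-1 - 2)*(-5) = -4*(-3)*(-5) = 12*(-5) = -60)
w(6, -5)*(-3) + j = -3/(1 + 6) - 60 = -3/7 - 60 = -423/7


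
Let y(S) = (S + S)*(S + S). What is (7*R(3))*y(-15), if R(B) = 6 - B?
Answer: 18900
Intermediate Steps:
y(S) = 4*S² (y(S) = (2*S)*(2*S) = 4*S²)
(7*R(3))*y(-15) = (7*(6 - 1*3))*(4*(-15)²) = (7*(6 - 3))*(4*225) = (7*3)*900 = 21*900 = 18900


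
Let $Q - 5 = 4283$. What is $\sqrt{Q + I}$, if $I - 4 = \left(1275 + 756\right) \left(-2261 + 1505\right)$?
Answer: $2 i \sqrt{382786} \approx 1237.4 i$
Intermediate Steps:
$Q = 4288$ ($Q = 5 + 4283 = 4288$)
$I = -1535432$ ($I = 4 + \left(1275 + 756\right) \left(-2261 + 1505\right) = 4 + 2031 \left(-756\right) = 4 - 1535436 = -1535432$)
$\sqrt{Q + I} = \sqrt{4288 - 1535432} = \sqrt{-1531144} = 2 i \sqrt{382786}$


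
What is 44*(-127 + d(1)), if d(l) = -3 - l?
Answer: -5764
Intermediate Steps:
44*(-127 + d(1)) = 44*(-127 + (-3 - 1*1)) = 44*(-127 + (-3 - 1)) = 44*(-127 - 4) = 44*(-131) = -5764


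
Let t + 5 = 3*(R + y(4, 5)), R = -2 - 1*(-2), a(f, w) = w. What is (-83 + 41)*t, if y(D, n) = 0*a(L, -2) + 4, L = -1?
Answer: -294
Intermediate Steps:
R = 0 (R = -2 + 2 = 0)
y(D, n) = 4 (y(D, n) = 0*(-2) + 4 = 0 + 4 = 4)
t = 7 (t = -5 + 3*(0 + 4) = -5 + 3*4 = -5 + 12 = 7)
(-83 + 41)*t = (-83 + 41)*7 = -42*7 = -294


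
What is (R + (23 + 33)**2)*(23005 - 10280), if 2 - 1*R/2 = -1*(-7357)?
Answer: -147279150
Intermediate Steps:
R = -14710 (R = 4 - (-2)*(-7357) = 4 - 2*7357 = 4 - 14714 = -14710)
(R + (23 + 33)**2)*(23005 - 10280) = (-14710 + (23 + 33)**2)*(23005 - 10280) = (-14710 + 56**2)*12725 = (-14710 + 3136)*12725 = -11574*12725 = -147279150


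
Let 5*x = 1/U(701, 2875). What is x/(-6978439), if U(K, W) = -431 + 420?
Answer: 1/383814145 ≈ 2.6054e-9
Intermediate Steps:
U(K, W) = -11
x = -1/55 (x = (⅕)/(-11) = (⅕)*(-1/11) = -1/55 ≈ -0.018182)
x/(-6978439) = -1/55/(-6978439) = -1/55*(-1/6978439) = 1/383814145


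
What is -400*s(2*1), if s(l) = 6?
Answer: -2400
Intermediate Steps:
-400*s(2*1) = -400*6 = -2400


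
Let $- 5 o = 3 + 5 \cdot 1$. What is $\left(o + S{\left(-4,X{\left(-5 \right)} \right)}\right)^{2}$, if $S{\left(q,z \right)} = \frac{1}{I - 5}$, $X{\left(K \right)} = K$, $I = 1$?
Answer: $\frac{1369}{400} \approx 3.4225$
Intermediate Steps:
$S{\left(q,z \right)} = - \frac{1}{4}$ ($S{\left(q,z \right)} = \frac{1}{1 - 5} = \frac{1}{-4} = - \frac{1}{4}$)
$o = - \frac{8}{5}$ ($o = - \frac{3 + 5 \cdot 1}{5} = - \frac{3 + 5}{5} = \left(- \frac{1}{5}\right) 8 = - \frac{8}{5} \approx -1.6$)
$\left(o + S{\left(-4,X{\left(-5 \right)} \right)}\right)^{2} = \left(- \frac{8}{5} - \frac{1}{4}\right)^{2} = \left(- \frac{37}{20}\right)^{2} = \frac{1369}{400}$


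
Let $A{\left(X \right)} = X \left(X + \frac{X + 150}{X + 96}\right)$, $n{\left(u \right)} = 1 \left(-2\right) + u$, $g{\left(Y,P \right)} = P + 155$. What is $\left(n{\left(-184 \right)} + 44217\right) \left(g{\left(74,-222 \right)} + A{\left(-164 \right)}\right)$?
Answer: $\frac{20056957089}{17} \approx 1.1798 \cdot 10^{9}$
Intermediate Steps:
$g{\left(Y,P \right)} = 155 + P$
$n{\left(u \right)} = -2 + u$
$A{\left(X \right)} = X \left(X + \frac{150 + X}{96 + X}\right)$
$\left(n{\left(-184 \right)} + 44217\right) \left(g{\left(74,-222 \right)} + A{\left(-164 \right)}\right) = \left(\left(-2 - 184\right) + 44217\right) \left(\left(155 - 222\right) - \frac{164 \left(150 + \left(-164\right)^{2} + 97 \left(-164\right)\right)}{96 - 164}\right) = \left(-186 + 44217\right) \left(-67 - \frac{164 \left(150 + 26896 - 15908\right)}{-68}\right) = 44031 \left(-67 - \left(- \frac{41}{17}\right) 11138\right) = 44031 \left(-67 + \frac{456658}{17}\right) = 44031 \cdot \frac{455519}{17} = \frac{20056957089}{17}$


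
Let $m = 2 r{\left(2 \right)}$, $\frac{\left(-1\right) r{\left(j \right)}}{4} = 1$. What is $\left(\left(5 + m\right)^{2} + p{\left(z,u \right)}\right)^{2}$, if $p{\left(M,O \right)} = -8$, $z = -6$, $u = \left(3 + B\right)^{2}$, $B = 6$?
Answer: $1$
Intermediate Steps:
$r{\left(j \right)} = -4$ ($r{\left(j \right)} = \left(-4\right) 1 = -4$)
$u = 81$ ($u = \left(3 + 6\right)^{2} = 9^{2} = 81$)
$m = -8$ ($m = 2 \left(-4\right) = -8$)
$\left(\left(5 + m\right)^{2} + p{\left(z,u \right)}\right)^{2} = \left(\left(5 - 8\right)^{2} - 8\right)^{2} = \left(\left(-3\right)^{2} - 8\right)^{2} = \left(9 - 8\right)^{2} = 1^{2} = 1$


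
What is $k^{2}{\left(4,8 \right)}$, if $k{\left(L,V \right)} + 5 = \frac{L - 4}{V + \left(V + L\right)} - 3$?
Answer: $64$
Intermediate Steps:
$k{\left(L,V \right)} = -8 + \frac{-4 + L}{L + 2 V}$ ($k{\left(L,V \right)} = -5 + \left(\frac{L - 4}{V + \left(V + L\right)} - 3\right) = -5 + \left(\frac{-4 + L}{V + \left(L + V\right)} - 3\right) = -5 + \left(\frac{-4 + L}{L + 2 V} - 3\right) = -5 + \left(-3 + \frac{-4 + L}{L + 2 V}\right) = -8 + \frac{-4 + L}{L + 2 V}$)
$k^{2}{\left(4,8 \right)} = \left(\frac{-4 - 128 - 28}{4 + 2 \cdot 8}\right)^{2} = \left(\frac{-4 - 128 - 28}{4 + 16}\right)^{2} = \left(\frac{1}{20} \left(-160\right)\right)^{2} = \left(-8\right)^{2} = 64$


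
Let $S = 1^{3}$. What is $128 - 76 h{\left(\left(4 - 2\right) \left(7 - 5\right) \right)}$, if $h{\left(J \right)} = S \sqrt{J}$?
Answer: $-24$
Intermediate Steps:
$S = 1$
$h{\left(J \right)} = \sqrt{J}$ ($h{\left(J \right)} = 1 \sqrt{J} = \sqrt{J}$)
$128 - 76 h{\left(\left(4 - 2\right) \left(7 - 5\right) \right)} = 128 - 76 \sqrt{\left(4 - 2\right) \left(7 - 5\right)} = 128 - 76 \sqrt{2 \cdot 2} = 128 - 76 \sqrt{4} = 128 - 152 = -24$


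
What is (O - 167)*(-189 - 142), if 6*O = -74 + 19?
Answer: 349867/6 ≈ 58311.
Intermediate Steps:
O = -55/6 (O = (-74 + 19)/6 = (⅙)*(-55) = -55/6 ≈ -9.1667)
(O - 167)*(-189 - 142) = (-55/6 - 167)*(-189 - 142) = -1057/6*(-331) = 349867/6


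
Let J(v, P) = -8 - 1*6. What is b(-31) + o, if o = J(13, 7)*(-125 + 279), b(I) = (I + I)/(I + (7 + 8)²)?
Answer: -209163/97 ≈ -2156.3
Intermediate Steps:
J(v, P) = -14 (J(v, P) = -8 - 6 = -14)
b(I) = 2*I/(225 + I) (b(I) = (2*I)/(I + 15²) = (2*I)/(I + 225) = (2*I)/(225 + I) = 2*I/(225 + I))
o = -2156 (o = -14*(-125 + 279) = -14*154 = -2156)
b(-31) + o = 2*(-31)/(225 - 31) - 2156 = 2*(-31)/194 - 2156 = 2*(-31)*(1/194) - 2156 = -31/97 - 2156 = -209163/97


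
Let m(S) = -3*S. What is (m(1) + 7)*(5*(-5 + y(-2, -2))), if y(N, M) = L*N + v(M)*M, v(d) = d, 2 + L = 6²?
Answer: -1380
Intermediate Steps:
L = 34 (L = -2 + 6² = -2 + 36 = 34)
y(N, M) = M² + 34*N (y(N, M) = 34*N + M*M = 34*N + M² = M² + 34*N)
(m(1) + 7)*(5*(-5 + y(-2, -2))) = (-3*1 + 7)*(5*(-5 + ((-2)² + 34*(-2)))) = (-3 + 7)*(5*(-5 + (4 - 68))) = 4*(5*(-5 - 64)) = 4*(5*(-69)) = 4*(-345) = -1380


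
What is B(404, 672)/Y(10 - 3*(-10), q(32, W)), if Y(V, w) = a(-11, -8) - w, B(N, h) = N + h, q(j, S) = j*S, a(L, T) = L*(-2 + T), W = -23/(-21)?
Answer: 11298/787 ≈ 14.356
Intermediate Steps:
W = 23/21 (W = -23*(-1/21) = 23/21 ≈ 1.0952)
q(j, S) = S*j
Y(V, w) = 110 - w (Y(V, w) = -11*(-2 - 8) - w = -11*(-10) - w = 110 - w)
B(404, 672)/Y(10 - 3*(-10), q(32, W)) = (404 + 672)/(110 - 23*32/21) = 1076/(110 - 1*736/21) = 1076/(110 - 736/21) = 1076/(1574/21) = 1076*(21/1574) = 11298/787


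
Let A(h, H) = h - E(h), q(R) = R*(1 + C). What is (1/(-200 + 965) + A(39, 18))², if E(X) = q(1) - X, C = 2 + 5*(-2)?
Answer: 4228380676/585225 ≈ 7225.2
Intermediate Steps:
C = -8 (C = 2 - 10 = -8)
q(R) = -7*R (q(R) = R*(1 - 8) = R*(-7) = -7*R)
E(X) = -7 - X (E(X) = -7*1 - X = -7 - X)
A(h, H) = 7 + 2*h (A(h, H) = h - (-7 - h) = h + (7 + h) = 7 + 2*h)
(1/(-200 + 965) + A(39, 18))² = (1/(-200 + 965) + (7 + 2*39))² = (1/765 + (7 + 78))² = (1/765 + 85)² = (65026/765)² = 4228380676/585225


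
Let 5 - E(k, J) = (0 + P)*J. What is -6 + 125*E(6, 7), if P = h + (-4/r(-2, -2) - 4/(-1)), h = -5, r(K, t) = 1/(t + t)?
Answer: -12506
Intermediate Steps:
r(K, t) = 1/(2*t)
P = 15 (P = -5 + (-4/((½)/(-2)) - 4/(-1)) = -5 + (-4/((½)*(-½)) - 4*(-1)) = -5 + (-4/(-¼) + 4) = -5 + (-4*(-4) + 4) = -5 + (16 + 4) = -5 + 20 = 15)
E(k, J) = 5 - 15*J (E(k, J) = 5 - (0 + 15)*J = 5 - 15*J)
-6 + 125*E(6, 7) = -6 + 125*(5 - 15*7) = -6 + 125*(5 - 105) = -6 + 125*(-100) = -6 - 12500 = -12506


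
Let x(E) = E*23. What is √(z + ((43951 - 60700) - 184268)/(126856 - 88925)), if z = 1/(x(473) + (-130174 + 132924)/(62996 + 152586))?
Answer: I*√655305085194036656300784533/11120038428796 ≈ 2.3021*I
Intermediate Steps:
x(E) = 23*E
z = 107791/1172659664 (z = 1/(23*473 + (-130174 + 132924)/(62996 + 152586)) = 1/(10879 + 2750/215582) = 1/(10879 + 2750*(1/215582)) = 1/(10879 + 1375/107791) = 1/(1172659664/107791) = 107791/1172659664 ≈ 9.1920e-5)
√(z + ((43951 - 60700) - 184268)/(126856 - 88925)) = √(107791/1172659664 + ((43951 - 60700) - 184268)/(126856 - 88925)) = √(107791/1172659664 + (-16749 - 184268)/37931) = √(107791/1172659664 - 201017*1/37931) = √(107791/1172659664 - 201017/37931) = √(-235720439057867/44480153715184) = I*√655305085194036656300784533/11120038428796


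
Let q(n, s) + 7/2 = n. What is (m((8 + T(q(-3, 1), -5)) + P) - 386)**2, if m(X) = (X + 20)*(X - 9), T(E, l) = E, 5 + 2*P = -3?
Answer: 5517801/16 ≈ 3.4486e+5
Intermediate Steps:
P = -4 (P = -5/2 + (1/2)*(-3) = -5/2 - 3/2 = -4)
q(n, s) = -7/2 + n
m(X) = (-9 + X)*(20 + X) (m(X) = (20 + X)*(-9 + X) = (-9 + X)*(20 + X))
(m((8 + T(q(-3, 1), -5)) + P) - 386)**2 = ((-180 + ((8 + (-7/2 - 3)) - 4)**2 + 11*((8 + (-7/2 - 3)) - 4)) - 386)**2 = ((-180 + ((8 - 13/2) - 4)**2 + 11*((8 - 13/2) - 4)) - 386)**2 = ((-180 + (3/2 - 4)**2 + 11*(3/2 - 4)) - 386)**2 = ((-180 + (-5/2)**2 + 11*(-5/2)) - 386)**2 = ((-180 + 25/4 - 55/2) - 386)**2 = (-805/4 - 386)**2 = (-2349/4)**2 = 5517801/16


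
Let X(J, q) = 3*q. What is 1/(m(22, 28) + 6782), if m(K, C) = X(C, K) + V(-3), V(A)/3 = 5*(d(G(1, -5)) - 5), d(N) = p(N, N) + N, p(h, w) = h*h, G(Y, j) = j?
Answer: 1/7073 ≈ 0.00014138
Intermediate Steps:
p(h, w) = h**2
d(N) = N + N**2 (d(N) = N**2 + N = N + N**2)
V(A) = 225 (V(A) = 3*(5*(-5*(1 - 5) - 5)) = 3*(5*(-5*(-4) - 5)) = 3*(5*(20 - 5)) = 3*(5*15) = 3*75 = 225)
m(K, C) = 225 + 3*K (m(K, C) = 3*K + 225 = 225 + 3*K)
1/(m(22, 28) + 6782) = 1/((225 + 3*22) + 6782) = 1/((225 + 66) + 6782) = 1/(291 + 6782) = 1/7073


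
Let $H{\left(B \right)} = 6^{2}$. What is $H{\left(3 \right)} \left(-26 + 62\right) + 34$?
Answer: $1330$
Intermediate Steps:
$H{\left(B \right)} = 36$
$H{\left(3 \right)} \left(-26 + 62\right) + 34 = 36 \left(-26 + 62\right) + 34 = 36 \cdot 36 + 34 = 1296 + 34 = 1330$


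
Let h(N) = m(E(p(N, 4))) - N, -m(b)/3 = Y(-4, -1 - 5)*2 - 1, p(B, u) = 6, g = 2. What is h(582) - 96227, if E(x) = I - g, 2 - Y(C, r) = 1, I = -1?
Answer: -96812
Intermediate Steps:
Y(C, r) = 1 (Y(C, r) = 2 - 1*1 = 2 - 1 = 1)
E(x) = -3 (E(x) = -1 - 1*2 = -1 - 2 = -3)
m(b) = -3 (m(b) = -3*(1*2 - 1) = -3*(2 - 1) = -3*1 = -3)
h(N) = -3 - N
h(582) - 96227 = (-3 - 1*582) - 96227 = (-3 - 582) - 96227 = -585 - 96227 = -96812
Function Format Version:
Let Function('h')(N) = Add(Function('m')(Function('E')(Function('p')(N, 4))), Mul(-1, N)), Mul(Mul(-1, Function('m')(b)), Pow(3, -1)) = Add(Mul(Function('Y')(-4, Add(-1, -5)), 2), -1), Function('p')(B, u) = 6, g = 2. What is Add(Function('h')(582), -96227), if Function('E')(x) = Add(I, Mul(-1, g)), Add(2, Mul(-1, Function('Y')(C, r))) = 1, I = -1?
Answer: -96812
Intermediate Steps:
Function('Y')(C, r) = 1 (Function('Y')(C, r) = Add(2, Mul(-1, 1)) = Add(2, -1) = 1)
Function('E')(x) = -3 (Function('E')(x) = Add(-1, Mul(-1, 2)) = Add(-1, -2) = -3)
Function('m')(b) = -3 (Function('m')(b) = Mul(-3, Add(Mul(1, 2), -1)) = Mul(-3, Add(2, -1)) = Mul(-3, 1) = -3)
Function('h')(N) = Add(-3, Mul(-1, N))
Add(Function('h')(582), -96227) = Add(Add(-3, Mul(-1, 582)), -96227) = Add(Add(-3, -582), -96227) = Add(-585, -96227) = -96812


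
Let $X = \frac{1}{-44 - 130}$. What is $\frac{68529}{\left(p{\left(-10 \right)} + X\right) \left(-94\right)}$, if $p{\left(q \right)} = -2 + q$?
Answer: $\frac{5962023}{98183} \approx 60.724$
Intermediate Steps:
$X = - \frac{1}{174}$ ($X = \frac{1}{-174} = - \frac{1}{174} \approx -0.0057471$)
$\frac{68529}{\left(p{\left(-10 \right)} + X\right) \left(-94\right)} = \frac{68529}{\left(\left(-2 - 10\right) - \frac{1}{174}\right) \left(-94\right)} = \frac{68529}{\left(-12 - \frac{1}{174}\right) \left(-94\right)} = \frac{68529}{\left(- \frac{2089}{174}\right) \left(-94\right)} = \frac{68529}{\frac{98183}{87}} = 68529 \cdot \frac{87}{98183} = \frac{5962023}{98183}$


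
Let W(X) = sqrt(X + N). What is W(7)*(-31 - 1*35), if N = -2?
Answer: -66*sqrt(5) ≈ -147.58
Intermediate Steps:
W(X) = sqrt(-2 + X) (W(X) = sqrt(X - 2) = sqrt(-2 + X))
W(7)*(-31 - 1*35) = sqrt(-2 + 7)*(-31 - 1*35) = sqrt(5)*(-31 - 35) = sqrt(5)*(-66) = -66*sqrt(5)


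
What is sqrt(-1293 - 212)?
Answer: I*sqrt(1505) ≈ 38.794*I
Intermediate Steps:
sqrt(-1293 - 212) = sqrt(-1505) = I*sqrt(1505)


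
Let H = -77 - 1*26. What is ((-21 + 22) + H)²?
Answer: 10404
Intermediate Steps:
H = -103 (H = -77 - 26 = -103)
((-21 + 22) + H)² = ((-21 + 22) - 103)² = (1 - 103)² = (-102)² = 10404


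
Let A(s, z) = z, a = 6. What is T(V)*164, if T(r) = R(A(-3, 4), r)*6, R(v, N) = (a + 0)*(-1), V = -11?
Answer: -5904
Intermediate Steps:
R(v, N) = -6 (R(v, N) = (6 + 0)*(-1) = 6*(-1) = -6)
T(r) = -36 (T(r) = -6*6 = -36)
T(V)*164 = -36*164 = -5904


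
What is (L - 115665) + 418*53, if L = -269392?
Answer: -362903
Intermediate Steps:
(L - 115665) + 418*53 = (-269392 - 115665) + 418*53 = -385057 + 22154 = -362903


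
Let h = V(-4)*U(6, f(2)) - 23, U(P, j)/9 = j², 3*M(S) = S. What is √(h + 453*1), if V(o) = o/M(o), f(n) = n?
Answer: √538 ≈ 23.195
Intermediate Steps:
M(S) = S/3
U(P, j) = 9*j²
V(o) = 3 (V(o) = o/((o/3)) = o*(3/o) = 3)
h = 85 (h = 3*(9*2²) - 23 = 3*(9*4) - 23 = 3*36 - 23 = 108 - 23 = 85)
√(h + 453*1) = √(85 + 453*1) = √(85 + 453) = √538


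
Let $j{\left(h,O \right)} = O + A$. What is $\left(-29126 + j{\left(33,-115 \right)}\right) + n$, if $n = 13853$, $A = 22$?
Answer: $-15366$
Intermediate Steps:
$j{\left(h,O \right)} = 22 + O$ ($j{\left(h,O \right)} = O + 22 = 22 + O$)
$\left(-29126 + j{\left(33,-115 \right)}\right) + n = \left(-29126 + \left(22 - 115\right)\right) + 13853 = \left(-29126 - 93\right) + 13853 = -29219 + 13853 = -15366$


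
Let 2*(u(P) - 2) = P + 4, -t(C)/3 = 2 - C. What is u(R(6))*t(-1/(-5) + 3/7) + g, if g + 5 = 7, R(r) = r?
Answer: -134/5 ≈ -26.800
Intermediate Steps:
g = 2 (g = -5 + 7 = 2)
t(C) = -6 + 3*C (t(C) = -3*(2 - C) = -6 + 3*C)
u(P) = 4 + P/2 (u(P) = 2 + (P + 4)/2 = 2 + (4 + P)/2 = 2 + (2 + P/2) = 4 + P/2)
u(R(6))*t(-1/(-5) + 3/7) + g = (4 + (1/2)*6)*(-6 + 3*(-1/(-5) + 3/7)) + 2 = (4 + 3)*(-6 + 3*(-1*(-1/5) + 3*(1/7))) + 2 = 7*(-6 + 3*(1/5 + 3/7)) + 2 = 7*(-6 + 3*(22/35)) + 2 = 7*(-6 + 66/35) + 2 = 7*(-144/35) + 2 = -144/5 + 2 = -134/5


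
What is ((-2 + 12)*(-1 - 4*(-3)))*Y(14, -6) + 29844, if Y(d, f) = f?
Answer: 29184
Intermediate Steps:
((-2 + 12)*(-1 - 4*(-3)))*Y(14, -6) + 29844 = ((-2 + 12)*(-1 - 4*(-3)))*(-6) + 29844 = (10*(-1 + 12))*(-6) + 29844 = (10*11)*(-6) + 29844 = 110*(-6) + 29844 = -660 + 29844 = 29184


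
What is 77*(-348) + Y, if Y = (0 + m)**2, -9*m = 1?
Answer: -2170475/81 ≈ -26796.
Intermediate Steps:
m = -1/9 (m = -1/9*1 = -1/9 ≈ -0.11111)
Y = 1/81 (Y = (0 - 1/9)**2 = (-1/9)**2 = 1/81 ≈ 0.012346)
77*(-348) + Y = 77*(-348) + 1/81 = -26796 + 1/81 = -2170475/81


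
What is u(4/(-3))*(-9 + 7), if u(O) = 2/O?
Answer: 3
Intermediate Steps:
u(4/(-3))*(-9 + 7) = (2/((4/(-3))))*(-9 + 7) = (2/((4*(-1/3))))*(-2) = (2/(-4/3))*(-2) = (2*(-3/4))*(-2) = -3/2*(-2) = 3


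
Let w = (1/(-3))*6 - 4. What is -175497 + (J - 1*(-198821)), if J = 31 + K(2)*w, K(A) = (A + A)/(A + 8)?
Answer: 116763/5 ≈ 23353.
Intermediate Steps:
K(A) = 2*A/(8 + A) (K(A) = (2*A)/(8 + A) = 2*A/(8 + A))
w = -6 (w = (1*(-1/3))*6 - 4 = -1/3*6 - 4 = -2 - 4 = -6)
J = 143/5 (J = 31 + (2*2/(8 + 2))*(-6) = 31 + (2*2/10)*(-6) = 31 + (2*2*(1/10))*(-6) = 31 + (2/5)*(-6) = 31 - 12/5 = 143/5 ≈ 28.600)
-175497 + (J - 1*(-198821)) = -175497 + (143/5 - 1*(-198821)) = -175497 + (143/5 + 198821) = -175497 + 994248/5 = 116763/5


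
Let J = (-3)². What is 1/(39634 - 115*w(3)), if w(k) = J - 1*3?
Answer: 1/38944 ≈ 2.5678e-5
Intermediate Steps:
J = 9
w(k) = 6 (w(k) = 9 - 1*3 = 9 - 3 = 6)
1/(39634 - 115*w(3)) = 1/(39634 - 115*6) = 1/(39634 - 690) = 1/38944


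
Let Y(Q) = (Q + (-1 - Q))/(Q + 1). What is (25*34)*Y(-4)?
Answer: 850/3 ≈ 283.33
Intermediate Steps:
Y(Q) = -1/(1 + Q)
(25*34)*Y(-4) = (25*34)*(-1/(1 - 4)) = 850*(-1/(-3)) = 850*(-1*(-1/3)) = 850*(1/3) = 850/3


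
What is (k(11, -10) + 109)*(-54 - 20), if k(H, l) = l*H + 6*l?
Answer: 4514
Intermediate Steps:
k(H, l) = 6*l + H*l (k(H, l) = H*l + 6*l = 6*l + H*l)
(k(11, -10) + 109)*(-54 - 20) = (-10*(6 + 11) + 109)*(-54 - 20) = (-10*17 + 109)*(-74) = (-170 + 109)*(-74) = -61*(-74) = 4514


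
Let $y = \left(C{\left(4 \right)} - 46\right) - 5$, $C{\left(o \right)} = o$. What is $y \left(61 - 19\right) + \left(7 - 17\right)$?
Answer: $-1984$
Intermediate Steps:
$y = -47$ ($y = \left(4 - 46\right) - 5 = -42 - 5 = -47$)
$y \left(61 - 19\right) + \left(7 - 17\right) = - 47 \left(61 - 19\right) + \left(7 - 17\right) = \left(-47\right) 42 - 10 = -1974 - 10 = -1984$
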